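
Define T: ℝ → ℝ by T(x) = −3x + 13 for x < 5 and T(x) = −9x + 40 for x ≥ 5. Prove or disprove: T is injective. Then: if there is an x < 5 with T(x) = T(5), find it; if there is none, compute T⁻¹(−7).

Both pieces are strictly decreasing (slopes −3 and −9), so each is injective on its own interval.
The left piece maps (−∞, 5) onto (−2, ∞); the right piece maps [5, ∞) onto (−∞, −5].
These images are disjoint, so no value is attained by both pieces. Therefore T is injective.
Because the two images are disjoint, no x < 5 has T(x) = T(5), so we compute T⁻¹(−7): −7 lies in (−∞, −5], so solve −9x + 40 = −7: x = (−7 − 40)/(−9) = 47/9.

47/9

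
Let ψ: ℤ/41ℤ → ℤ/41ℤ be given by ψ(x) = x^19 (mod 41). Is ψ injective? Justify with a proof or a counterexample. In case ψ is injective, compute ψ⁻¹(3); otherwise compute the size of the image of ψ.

27

Since 41 is prime, the nonzero elements of ℤ/41ℤ form a cyclic group of order 40.
As gcd(19, 40) = 1, raising to the 19th power is a bijection on this group: if s^19 ≡ t^19 then (st^{−1})^19 = 1, and the only element of order dividing gcd(19, 40) = 1 is 1, so s = t.
With ψ(0) = 0 this makes ψ injective on all of ℤ/41ℤ, hence bijective (finite equal-size domain and codomain). In particular ψ is injective.
Since ψ is injective, we find the preimage of 3. The inverse of x ↦ x^19 on (ℤ/41ℤ)^× is x ↦ x^19, because 19·19 = 361 = 9·40 + 1 ≡ 1 (mod 40) and x^{40} = 1 for x ≠ 0 (Fermat). So ψ⁻¹(3) = 3^19 mod 41.
Repeated squaring mod 41: 3^1 ≡ 3, 3^2 ≡ 3² = 9, 3^4 ≡ 9² = 81 ≡ 40, 3^8 ≡ 40² = 1600 ≡ 1, 3^16 ≡ 1² = 1. Since 19 = 16 + 2 + 1, 3^19 ≡ 1·9·3: 1·9 = 9, then 9·3 = 27. So 3^19 ≡ 27 (mod 41).
Hence ψ⁻¹(3) = 27.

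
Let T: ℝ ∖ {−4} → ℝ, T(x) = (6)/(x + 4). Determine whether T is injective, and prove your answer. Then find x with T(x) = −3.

-6

Suppose T(a) = T(b). Cross-multiplying: (6)(b + 4) = (6)(a + 4).
Expanding both sides and cancelling the symmetric terms leaves −6·(a − b) = 0. Since −6 ≠ 0, a = b. Therefore T is injective.
Solving T(x) = −3: cross-multiplying gives 6 = −3(x + 4), which rearranges to 3x = −18, so x = −6.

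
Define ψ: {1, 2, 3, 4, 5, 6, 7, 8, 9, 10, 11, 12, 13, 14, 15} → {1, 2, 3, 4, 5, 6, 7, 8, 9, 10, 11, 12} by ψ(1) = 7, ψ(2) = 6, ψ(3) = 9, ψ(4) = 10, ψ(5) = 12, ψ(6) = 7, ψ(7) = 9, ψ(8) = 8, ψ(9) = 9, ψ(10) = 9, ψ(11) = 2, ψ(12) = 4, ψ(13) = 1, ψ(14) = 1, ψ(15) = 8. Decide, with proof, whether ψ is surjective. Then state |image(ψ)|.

No element maps to 3, so ψ is not surjective.
The image of ψ is {1, 2, 4, 6, 7, 8, 9, 10, 12}, which has 9 elements.

9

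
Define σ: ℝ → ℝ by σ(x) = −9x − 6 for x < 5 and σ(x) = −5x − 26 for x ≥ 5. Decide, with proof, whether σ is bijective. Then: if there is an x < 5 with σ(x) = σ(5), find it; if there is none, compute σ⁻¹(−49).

43/9

Both pieces are strictly decreasing (slopes −9 and −5), so each is injective on its own interval.
The left piece maps (−∞, 5) onto (−51, ∞); the right piece maps [5, ∞) onto (−∞, −51].
Since −51 = −51, the images partition ℝ: σ is injective and surjective, hence bijective.
Because the two images are disjoint, no x < 5 has σ(x) = σ(5), so we compute σ⁻¹(−49): −49 lies in (−51, ∞), so solve −9x − 6 = −49: x = (−49 + 6)/(−9) = 43/9.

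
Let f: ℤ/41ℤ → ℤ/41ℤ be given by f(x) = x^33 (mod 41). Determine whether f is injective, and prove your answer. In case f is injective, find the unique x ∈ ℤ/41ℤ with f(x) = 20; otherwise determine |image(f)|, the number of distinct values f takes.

Since 41 is prime, the nonzero elements of ℤ/41ℤ form a cyclic group of order 40.
As gcd(33, 40) = 1, raising to the 33rd power is a bijection on this group: if u^33 ≡ v^33 then (uv^{−1})^33 = 1, and the only element of order dividing gcd(33, 40) = 1 is 1, so u = v.
With f(0) = 0 this makes f injective on all of ℤ/41ℤ, hence bijective (finite equal-size domain and codomain). In particular f is injective.
Since f is injective, we find the preimage of 20. The inverse of x ↦ x^33 on (ℤ/41ℤ)^× is x ↦ x^17, because 33·17 = 561 = 14·40 + 1 ≡ 1 (mod 40) and x^{40} = 1 for x ≠ 0 (Fermat). So f⁻¹(20) = 20^17 mod 41.
Repeated squaring mod 41: 20^1 ≡ 20, 20^2 ≡ 20² = 400 ≡ 31, 20^4 ≡ 31² = 961 ≡ 18, 20^8 ≡ 18² = 324 ≡ 37, 20^16 ≡ 37² = 1369 ≡ 16. Since 17 = 16 + 1, 20^17 ≡ 16·20: 16·20 = 320 ≡ 33. So 20^17 ≡ 33 (mod 41).
Hence f⁻¹(20) = 33.

33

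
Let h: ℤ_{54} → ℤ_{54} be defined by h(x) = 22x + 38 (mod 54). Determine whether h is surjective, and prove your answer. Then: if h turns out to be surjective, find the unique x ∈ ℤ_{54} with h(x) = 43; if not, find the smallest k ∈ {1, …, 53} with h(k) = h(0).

27

Since gcd(22, 54) = 2, we have 22x ≡ 0 (mod 2) for all x, so h(x) ≡ 0 (mod 2).
But 1 ≢ 0 (mod 2), so 1 ∈ ℤ_{54} has no preimage. Hence h is not surjective.
Since h is not surjective, we find the least positive k with h(k) = h(0): this means 22k ≡ 0 (mod 54), i.e. 54 ∣ 22k. Since gcd(22, 54) = 2, dividing through by 2 this holds exactly when 27 ∣ 11k, and as gcd(11, 27) = 1, exactly when 27 ∣ k.
The smallest positive such k is 27.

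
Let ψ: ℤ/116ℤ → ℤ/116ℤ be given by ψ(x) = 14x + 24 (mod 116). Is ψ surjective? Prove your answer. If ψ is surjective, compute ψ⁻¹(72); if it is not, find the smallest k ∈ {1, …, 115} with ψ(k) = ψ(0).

Since gcd(14, 116) = 2, we have 14x ≡ 0 (mod 2) for all x, so ψ(x) ≡ 0 (mod 2).
But 1 ≢ 0 (mod 2), so 1 ∈ ℤ/116ℤ has no preimage. So ψ is not surjective.
Since ψ is not surjective, we find the least positive k with ψ(k) = ψ(0): this means 14k ≡ 0 (mod 116), i.e. 116 ∣ 14k. Since gcd(14, 116) = 2, dividing through by 2 this holds exactly when 58 ∣ 7k, and as gcd(7, 58) = 1, exactly when 58 ∣ k.
The smallest positive such k is 58.

58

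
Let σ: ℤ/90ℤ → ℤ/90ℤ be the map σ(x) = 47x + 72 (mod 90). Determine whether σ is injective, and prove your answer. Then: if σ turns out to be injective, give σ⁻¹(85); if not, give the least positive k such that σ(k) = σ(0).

29

Suppose σ(s) = σ(t) in ℤ/90ℤ. Then 47s + 72 ≡ 47t + 72 (mod 90), therefore 47(s − t) ≡ 0 (mod 90).
Since gcd(47, 90) = 1, 47 is invertible modulo 90, therefore s − t ≡ 0 (mod 90), i.e. s = t.
Therefore σ is injective.
We now compute 47⁻¹ mod 90 explicitly. Euclid's algorithm: 90 = 1·47 + 43, 47 = 1·43 + 4, 43 = 10·4 + 3, 4 = 1·3 + 1; back-substituting gives 1 = 23·47 − 12·90, so 47⁻¹ ≡ 23 (mod 90).
Since σ is injective, we find σ⁻¹(85): we need 47x ≡ 85 − 72 ≡ 13 (mod 90). Using 47⁻¹ = 23: x ≡ 23·13 = 299 = 3·90 + 29, so x = 29.
Check: σ(29) = 47·29 + 72 = 1435 = 15·90 + 85 ≡ 85 (mod 90).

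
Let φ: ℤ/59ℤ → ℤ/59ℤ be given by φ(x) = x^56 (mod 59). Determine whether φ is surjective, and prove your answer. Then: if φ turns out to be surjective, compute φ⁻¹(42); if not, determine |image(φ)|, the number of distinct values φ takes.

30

φ(29): Repeated squaring mod 59: 29^1 ≡ 29, 29^2 ≡ 29² = 841 ≡ 15, 29^4 ≡ 15² = 225 ≡ 48, 29^8 ≡ 48² = 2304 ≡ 3, 29^16 ≡ 3² = 9, 29^32 ≡ 9² = 81 ≡ 22. Since 56 = 32 + 16 + 8, 29^56 ≡ 22·9·3: 22·9 = 198 ≡ 21, then 21·3 = 63 ≡ 4. So 29^56 ≡ 4 (mod 59).
φ(30): Repeated squaring mod 59: 30^1 ≡ 30, 30^2 ≡ 30² = 900 ≡ 15, 30^4 ≡ 15² = 225 ≡ 48, 30^8 ≡ 48² = 2304 ≡ 3, 30^16 ≡ 3² = 9, 30^32 ≡ 9² = 81 ≡ 22. Since 56 = 32 + 16 + 8, 30^56 ≡ 22·9·3: 22·9 = 198 ≡ 21, then 21·3 = 63 ≡ 4. So 30^56 ≡ 4 (mod 59).
So φ(29) = φ(30) = 4 while 29 ≠ 30, therefore φ is not injective.
A non-injective map from the 59-element set ℤ/59ℤ to itself takes at most 58 distinct values, so it cannot be surjective. Thus φ is not surjective.
Since φ is not surjective, we determine |image(φ)|. Computing x^56 mod 59 for each x (by repeated squaring, reducing mod 59 at every step), the values φ(0), φ(1), …, φ(58) are: 0, 1, 15, 46, 48, 26, 41, 53, 12, 51, 36, 20, 25, 22, 28, 16, 3, 49, 57, 17, 9, 19, 5, 29, 21, 27, 35, 45, 7, 4, 4, 7, 45, 35, 27, 21, 29, 5, 19, 9, 17, 57, 49, 3, 16, 28, 22, 25, 20, 36, 51, 12, 53, 41, 26, 48, 46, 15, 1.
The distinct values are {0, 1, 3, 4, 5, 7, 9, 12, 15, 16, 17, 19, 20, 21, 22, 25, 26, 27, 28, 29, 35, 36, 41, 45, 46, 48, 49, 51, 53, 57}; there are 30 of them.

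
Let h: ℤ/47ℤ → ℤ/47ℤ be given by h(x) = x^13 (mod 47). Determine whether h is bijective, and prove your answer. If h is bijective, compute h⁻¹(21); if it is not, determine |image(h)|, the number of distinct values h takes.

14

Since 47 is prime, the nonzero elements of ℤ/47ℤ form a cyclic group of order 46.
As gcd(13, 46) = 1, raising to the 13th power is a bijection on this group: if u^13 ≡ v^13 then (uv^{−1})^13 = 1, and the only element of order dividing gcd(13, 46) = 1 is 1, so u = v.
With h(0) = 0 this makes h injective on all of ℤ/47ℤ, hence bijective (finite equal-size domain and codomain). In particular h is bijective.
Since h is bijective, we find the preimage of 21. The inverse of x ↦ x^13 on (ℤ/47ℤ)^× is x ↦ x^39, because 13·39 = 507 = 11·46 + 1 ≡ 1 (mod 46) and x^{46} = 1 for x ≠ 0 (Fermat). So h⁻¹(21) = 21^39 mod 47.
Repeated squaring mod 47: 21^1 ≡ 21, 21^2 ≡ 21² = 441 ≡ 18, 21^4 ≡ 18² = 324 ≡ 42, 21^8 ≡ 42² = 1764 ≡ 25, 21^16 ≡ 25² = 625 ≡ 14, 21^32 ≡ 14² = 196 ≡ 8. Since 39 = 32 + 4 + 2 + 1, 21^39 ≡ 8·42·18·21: 8·42 = 336 ≡ 7, then 7·18 = 126 ≡ 32, then 32·21 = 672 ≡ 14. So 21^39 ≡ 14 (mod 47).
Hence h⁻¹(21) = 14.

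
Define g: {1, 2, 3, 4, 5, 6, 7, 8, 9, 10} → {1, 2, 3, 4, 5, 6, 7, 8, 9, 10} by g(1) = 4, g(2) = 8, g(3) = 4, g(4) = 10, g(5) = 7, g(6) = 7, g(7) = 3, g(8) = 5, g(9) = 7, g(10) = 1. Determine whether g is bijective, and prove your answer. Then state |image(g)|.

g(1) = 4 = g(3) with 1 ≠ 3, so g is not injective, hence not bijective.
The image of g is {1, 3, 4, 5, 7, 8, 10}, which has 7 elements.

7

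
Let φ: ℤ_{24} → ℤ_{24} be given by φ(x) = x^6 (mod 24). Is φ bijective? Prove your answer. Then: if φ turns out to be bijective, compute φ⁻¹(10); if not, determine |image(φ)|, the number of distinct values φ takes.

φ(2): Repeated squaring mod 24: 2^1 ≡ 2, 2^2 ≡ 2² = 4, 2^4 ≡ 4² = 16. Since 6 = 4 + 2, 2^6 ≡ 16·4: 16·4 = 64 ≡ 16. So 2^6 ≡ 16 (mod 24).
φ(4): Repeated squaring mod 24: 4^1 ≡ 4, 4^2 ≡ 4² = 16, 4^4 ≡ 16² = 256 ≡ 16. Since 6 = 4 + 2, 4^6 ≡ 16·16: 16·16 = 256 ≡ 16. So 4^6 ≡ 16 (mod 24).
So φ(2) = φ(4) = 16 while 2 ≠ 4, thus φ is not injective, hence not bijective.
Since φ is not bijective, we determine |image(φ)|. Computing x^6 mod 24 for each x (by repeated squaring, reducing mod 24 at every step), the values φ(0), φ(1), …, φ(23) are: 0, 1, 16, 9, 16, 1, 0, 1, 16, 9, 16, 1, 0, 1, 16, 9, 16, 1, 0, 1, 16, 9, 16, 1.
The distinct values are {0, 1, 9, 16}; there are 4 of them.

4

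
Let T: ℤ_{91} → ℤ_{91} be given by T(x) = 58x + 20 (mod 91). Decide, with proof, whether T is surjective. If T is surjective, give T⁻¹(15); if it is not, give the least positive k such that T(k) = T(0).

36

Since gcd(58, 91) = 1, 58 is invertible modulo 91. Euclid's algorithm: 91 = 1·58 + 33, 58 = 1·33 + 25, 33 = 1·25 + 8, 25 = 3·8 + 1; back-substituting gives 1 = 11·58 − 7·91, so 58⁻¹ ≡ 11 (mod 91).
For any y ∈ ℤ_{91}, x = 11(y − 20) mod 91 satisfies T(x) = 58·11(y − 20) + 20 ≡ y (since 58·11 ≡ 1 mod 91). So every y has a preimage.
Hence T is surjective.
Since T is surjective, we find T⁻¹(15): we need 58x ≡ 15 − 20 ≡ 86 (mod 91). Using 58⁻¹ = 11: x ≡ 11·86 = 946 = 10·91 + 36, so x = 36.
Check: T(36) = 58·36 + 20 = 2108 = 23·91 + 15 ≡ 15 (mod 91).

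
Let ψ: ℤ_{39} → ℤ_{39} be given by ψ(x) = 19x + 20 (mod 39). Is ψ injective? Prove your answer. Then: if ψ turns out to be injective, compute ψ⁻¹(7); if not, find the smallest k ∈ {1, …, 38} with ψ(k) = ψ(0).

Recall: ψ is injective when ψ(u) = ψ(v) forces u = v.
If ψ(u) = ψ(v), then 19u ≡ 19v (mod 39). Because gcd(19, 39) = 1, we may cancel 19 to get u ≡ v (mod 39).
Therefore ψ is injective.
We now compute 19⁻¹ mod 39 explicitly. Euclid's algorithm: 39 = 2·19 + 1; back-substituting gives 1 = 37·19 − 18·39, so 19⁻¹ ≡ 37 (mod 39).
Since ψ is injective, we find ψ⁻¹(7): we need 19x ≡ 7 − 20 ≡ 26 (mod 39). Using 19⁻¹ = 37: x ≡ 37·26 = 962 = 24·39 + 26, so x = 26.
Check: ψ(26) = 19·26 + 20 = 514 = 13·39 + 7 ≡ 7 (mod 39).

26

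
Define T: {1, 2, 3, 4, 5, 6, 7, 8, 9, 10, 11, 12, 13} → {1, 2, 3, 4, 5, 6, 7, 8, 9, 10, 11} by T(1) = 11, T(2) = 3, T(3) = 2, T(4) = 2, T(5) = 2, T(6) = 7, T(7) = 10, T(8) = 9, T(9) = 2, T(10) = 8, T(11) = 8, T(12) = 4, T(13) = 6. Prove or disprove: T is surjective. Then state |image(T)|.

No element maps to 1, so T is not surjective.
The image of T is {2, 3, 4, 6, 7, 8, 9, 10, 11}, which has 9 elements.

9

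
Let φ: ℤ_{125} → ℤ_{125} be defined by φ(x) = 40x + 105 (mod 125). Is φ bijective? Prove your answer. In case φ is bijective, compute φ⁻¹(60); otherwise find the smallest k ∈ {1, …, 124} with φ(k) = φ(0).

We have gcd(40, 125) = 5 > 1. Taking u = 0 and v = 25: φ(0) = 105 and φ(25) = 40·25 + 105 = 1105 ≡ 105 (mod 125).
So φ(0) = φ(25) while 0 ≠ 25, therefore φ is not injective, hence not bijective.
Since φ is not bijective, we find the least positive k with φ(k) = φ(0): this means 40k ≡ 0 (mod 125), i.e. 125 ∣ 40k. Since gcd(40, 125) = 5, dividing through by 5 this holds exactly when 25 ∣ 8k, and as gcd(8, 25) = 1, exactly when 25 ∣ k.
The smallest positive such k is 25.

25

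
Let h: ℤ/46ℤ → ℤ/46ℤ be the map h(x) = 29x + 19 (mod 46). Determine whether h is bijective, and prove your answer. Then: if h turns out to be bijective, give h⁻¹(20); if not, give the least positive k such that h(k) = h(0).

Suppose h(x_1) = h(x_2) in ℤ/46ℤ. Then 29x_1 + 19 ≡ 29x_2 + 19 (mod 46), therefore 29(x_1 − x_2) ≡ 0 (mod 46).
Since gcd(29, 46) = 1, 29 is invertible modulo 46, therefore x_1 − x_2 ≡ 0 (mod 46), i.e. x_1 = x_2.
We now compute 29⁻¹ mod 46 explicitly. Euclid's algorithm: 46 = 1·29 + 17, 29 = 1·17 + 12, 17 = 1·12 + 5, 12 = 2·5 + 2, 5 = 2·2 + 1; back-substituting gives 1 = 27·29 − 17·46, so 29⁻¹ ≡ 27 (mod 46).
Then y ↦ 27(y − 19) is a two-sided inverse to h, so every y ∈ ℤ/46ℤ has a preimage.
Thus h is bijective.
Since h is bijective, we compute h⁻¹(20): solve 29x + 19 ≡ 20 (mod 46), i.e. 29x ≡ 1 (mod 46).
Multiplying by 29⁻¹ = 27 gives x ≡ 27·1 = 27 ≡ 27 (mod 46).
Check: h(27) = 29·27 + 19 = 802 = 17·46 + 20 ≡ 20 (mod 46).

27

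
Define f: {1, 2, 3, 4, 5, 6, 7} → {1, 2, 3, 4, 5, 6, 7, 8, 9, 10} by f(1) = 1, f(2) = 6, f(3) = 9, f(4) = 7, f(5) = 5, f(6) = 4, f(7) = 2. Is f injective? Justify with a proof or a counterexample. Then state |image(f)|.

The values f(1), …, f(7) are 1, 6, 9, 7, 5, 4, 2 — all distinct.
So f(s) = f(t) only when s = t, and f is injective.
The image of f is {1, 2, 4, 5, 6, 7, 9}, which has 7 elements.

7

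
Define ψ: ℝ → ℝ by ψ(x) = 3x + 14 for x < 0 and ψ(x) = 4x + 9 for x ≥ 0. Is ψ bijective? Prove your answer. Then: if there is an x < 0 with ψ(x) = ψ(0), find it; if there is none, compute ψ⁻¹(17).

-5/3

Both pieces are strictly increasing (slopes 3 and 4), so each is injective on its own interval.
The left piece maps (−∞, 0) onto (−∞, 14); the right piece maps [0, ∞) onto [9, ∞).
These images overlap. In particular ψ(0) = 9 (right piece), and solving 3x + 14 = 9 on the left piece gives x = −5/3 < 0.
So ψ(−5/3) = ψ(0) with −5/3 ≠ 0, and ψ is not injective, hence not bijective. This x = −5/3 is the requested value below 0.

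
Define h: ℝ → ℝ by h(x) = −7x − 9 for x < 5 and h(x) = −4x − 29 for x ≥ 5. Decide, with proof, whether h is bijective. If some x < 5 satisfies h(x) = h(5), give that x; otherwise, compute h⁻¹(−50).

Both pieces are strictly decreasing (slopes −7 and −4), so each is injective on its own interval.
The left piece maps (−∞, 5) onto (−44, ∞); the right piece maps [5, ∞) onto (−∞, −49].
The images leave a gap (−44 has no preimage), so h is not surjective, hence not bijective.
Because the two images are disjoint, no x < 5 has h(x) = h(5), so we compute h⁻¹(−50): −50 lies in (−∞, −49], so solve −4x − 29 = −50: x = (−50 + 29)/(−4) = 21/4.

21/4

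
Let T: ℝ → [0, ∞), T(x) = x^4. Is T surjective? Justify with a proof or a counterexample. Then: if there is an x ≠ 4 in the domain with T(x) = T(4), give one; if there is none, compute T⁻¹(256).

-4

For any y ∈ [0, ∞), x = y^{1/4} ∈ ℝ satisfies x^4 = y, so T is surjective.
For the follow-up, such an x exists: taking x = −4 ∈ ℝ gives T(−4) = 256 = T(4) with −4 ≠ 4.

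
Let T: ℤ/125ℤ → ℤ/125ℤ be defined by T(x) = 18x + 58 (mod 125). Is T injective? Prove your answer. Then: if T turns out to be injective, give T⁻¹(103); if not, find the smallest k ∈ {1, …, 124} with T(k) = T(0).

Suppose T(s) = T(t) in ℤ/125ℤ. Then 18s + 58 ≡ 18t + 58 (mod 125), so 18(s − t) ≡ 0 (mod 125).
Since gcd(18, 125) = 1, 18 is invertible modulo 125, therefore s − t ≡ 0 (mod 125), i.e. s = t.
Therefore T is injective.
We now compute 18⁻¹ mod 125 explicitly. Euclid's algorithm: 125 = 6·18 + 17, 18 = 1·17 + 1; back-substituting gives 1 = 7·18 − 1·125, so 18⁻¹ ≡ 7 (mod 125).
Since T is injective, we find T⁻¹(103): we need 18x ≡ 103 − 58 ≡ 45 (mod 125). Using 18⁻¹ = 7: x ≡ 7·45 = 315 = 2·125 + 65, so x = 65.
Check: T(65) = 18·65 + 58 = 1228 = 9·125 + 103 ≡ 103 (mod 125).

65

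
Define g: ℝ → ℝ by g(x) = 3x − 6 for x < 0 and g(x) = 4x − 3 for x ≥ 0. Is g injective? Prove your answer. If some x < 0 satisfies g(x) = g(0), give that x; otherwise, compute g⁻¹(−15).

Both pieces are strictly increasing (slopes 3 and 4), so each is injective on its own interval.
The left piece maps (−∞, 0) onto (−∞, −6); the right piece maps [0, ∞) onto [−3, ∞).
These images are disjoint, so no value is attained by both pieces. Therefore g is injective.
Because the two images are disjoint, no x < 0 has g(x) = g(0), so we compute g⁻¹(−15): −15 lies in (−∞, −6), so solve 3x − 6 = −15: x = (−15 + 6)/3 = −3.

-3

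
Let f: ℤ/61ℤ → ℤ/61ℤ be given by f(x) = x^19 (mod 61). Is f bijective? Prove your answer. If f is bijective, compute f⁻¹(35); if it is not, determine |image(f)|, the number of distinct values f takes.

Since 61 is prime, the nonzero elements of ℤ/61ℤ form a cyclic group of order 60.
As gcd(19, 60) = 1, raising to the 19th power is a bijection on this group: if a^19 ≡ b^19 then (ab^{−1})^19 = 1, and the only element of order dividing gcd(19, 60) = 1 is 1, so a = b.
With f(0) = 0 this makes f injective on all of ℤ/61ℤ, hence bijective (finite equal-size domain and codomain). In particular f is bijective.
Since f is bijective, we find the preimage of 35. The inverse of x ↦ x^19 on (ℤ/61ℤ)^× is x ↦ x^19, because 19·19 = 361 = 6·60 + 1 ≡ 1 (mod 60) and x^{60} = 1 for x ≠ 0 (Fermat). So f⁻¹(35) = 35^19 mod 61.
Repeated squaring mod 61: 35^1 ≡ 35, 35^2 ≡ 35² = 1225 ≡ 5, 35^4 ≡ 5² = 25, 35^8 ≡ 25² = 625 ≡ 15, 35^16 ≡ 15² = 225 ≡ 42. Since 19 = 16 + 2 + 1, 35^19 ≡ 42·5·35: 42·5 = 210 ≡ 27, then 27·35 = 945 ≡ 30. So 35^19 ≡ 30 (mod 61).
Hence f⁻¹(35) = 30.

30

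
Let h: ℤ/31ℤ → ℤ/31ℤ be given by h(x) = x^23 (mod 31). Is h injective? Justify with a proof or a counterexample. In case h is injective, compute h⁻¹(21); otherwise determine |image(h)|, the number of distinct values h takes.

24

Since 31 is prime, the nonzero elements of ℤ/31ℤ form a cyclic group of order 30.
As gcd(23, 30) = 1, raising to the 23rd power is a bijection on this group: if x_1^23 ≡ x_2^23 then (x_1x_2^{−1})^23 = 1, and the only element of order dividing gcd(23, 30) = 1 is 1, so x_1 = x_2.
With h(0) = 0 this makes h injective on all of ℤ/31ℤ, hence bijective (finite equal-size domain and codomain). In particular h is injective.
Since h is injective, we find the preimage of 21. The inverse of x ↦ x^23 on (ℤ/31ℤ)^× is x ↦ x^17, because 23·17 = 391 = 13·30 + 1 ≡ 1 (mod 30) and x^{30} = 1 for x ≠ 0 (Fermat). So h⁻¹(21) = 21^17 mod 31.
Repeated squaring mod 31: 21^1 ≡ 21, 21^2 ≡ 21² = 441 ≡ 7, 21^4 ≡ 7² = 49 ≡ 18, 21^8 ≡ 18² = 324 ≡ 14, 21^16 ≡ 14² = 196 ≡ 10. Since 17 = 16 + 1, 21^17 ≡ 10·21: 10·21 = 210 ≡ 24. So 21^17 ≡ 24 (mod 31).
Hence h⁻¹(21) = 24.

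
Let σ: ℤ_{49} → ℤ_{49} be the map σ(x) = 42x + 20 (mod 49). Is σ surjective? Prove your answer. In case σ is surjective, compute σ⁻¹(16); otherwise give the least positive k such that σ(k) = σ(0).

Since gcd(42, 49) = 7, we have 42x ≡ 0 (mod 7) for all x, so σ(x) ≡ 6 (mod 7).
But 0 ≢ 6 (mod 7), so 0 ∈ ℤ_{49} has no preimage. So σ is not surjective.
Since σ is not surjective, we find the least positive k with σ(k) = σ(0): this means 42k ≡ 0 (mod 49), i.e. 49 ∣ 42k. Since gcd(42, 49) = 7, dividing through by 7 this holds exactly when 7 ∣ 6k, and as gcd(6, 7) = 1, exactly when 7 ∣ k.
The smallest positive such k is 7.

7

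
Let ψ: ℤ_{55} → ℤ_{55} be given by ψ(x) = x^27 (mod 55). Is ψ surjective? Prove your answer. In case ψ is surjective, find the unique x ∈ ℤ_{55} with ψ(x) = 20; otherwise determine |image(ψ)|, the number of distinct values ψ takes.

Computing x^27 mod 55 for each x (by repeated squaring, reducing mod 55 at every step), the values ψ(0), ψ(1), …, ψ(54) are: 0, 1, 18, 42, 49, 25, 41, 28, 2, 4, 10, 11, 23, 7, 9, 5, 36, 8, 17, 24, 15, 21, 33, 12, 29, 20, 16, 3, 52, 39, 35, 26, 43, 22, 34, 40, 31, 38, 47, 19, 50, 46, 48, 32, 44, 45, 51, 53, 27, 14, 30, 6, 13, 37, 54.
Every element of ℤ_{55} appears exactly once in this list, so ψ is a bijection, and in particular surjective.
Since ψ is surjective, we read off the preimage of 20 from the same table: ψ(25) = 20, so ψ⁻¹(20) = 25.

25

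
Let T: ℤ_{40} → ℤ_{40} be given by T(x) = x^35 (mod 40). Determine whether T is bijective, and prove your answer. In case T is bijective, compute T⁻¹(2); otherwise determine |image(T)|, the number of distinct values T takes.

25

T(0) = 0^35 = 0.
T(10): Repeated squaring mod 40: 10^1 ≡ 10, 10^2 ≡ 10² = 100 ≡ 20, 10^4 ≡ 20² = 400 ≡ 0, 10^8 ≡ 0² = 0, 10^16 ≡ 0² = 0, 10^32 ≡ 0² = 0. Since 35 = 32 + 2 + 1, 10^35 ≡ 0·20·10: 0·20 = 0, then 0·10 = 0. So 10^35 ≡ 0 (mod 40).
So T(0) = T(10) = 0 while 0 ≠ 10, therefore T is not injective, hence not bijective.
Since T is not bijective, we determine |image(T)|. Computing x^35 mod 40 for each x (by repeated squaring, reducing mod 40 at every step), the values T(0), T(1), …, T(39) are: 0, 1, 8, 27, 24, 5, 16, 23, 32, 9, 0, 11, 8, 37, 24, 15, 16, 33, 32, 19, 0, 21, 8, 7, 24, 25, 16, 3, 32, 29, 0, 31, 8, 17, 24, 35, 16, 13, 32, 39.
The distinct values are {0, 1, 3, 5, 7, 8, 9, 11, 13, 15, 16, 17, 19, 21, 23, 24, 25, 27, 29, 31, 32, 33, 35, 37, 39}; there are 25 of them.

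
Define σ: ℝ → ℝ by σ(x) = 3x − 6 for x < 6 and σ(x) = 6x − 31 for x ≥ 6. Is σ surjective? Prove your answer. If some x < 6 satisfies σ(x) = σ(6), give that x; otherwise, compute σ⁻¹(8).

Both pieces are strictly increasing (slopes 3 and 6), so each is injective on its own interval.
The left piece maps (−∞, 6) onto (−∞, 12); the right piece maps [6, ∞) onto [5, ∞).
The union (−∞, 12) ∪ [5, ∞) covers ℝ, so σ is surjective.
For the follow-up: the images overlap, so an x < 6 with σ(x) = σ(6) exists. σ(6) = 5; solving 3x − 6 = 5 for x < 6 gives x = (5 + 6)/3 = 11/3.

11/3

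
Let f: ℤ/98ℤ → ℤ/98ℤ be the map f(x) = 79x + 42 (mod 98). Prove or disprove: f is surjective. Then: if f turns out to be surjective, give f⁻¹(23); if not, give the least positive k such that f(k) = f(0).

Recall that f is surjective if every y in the codomain equals f(x) for some x in the domain.
Since gcd(79, 98) = 1, 79 is invertible modulo 98. Euclid's algorithm: 98 = 1·79 + 19, 79 = 4·19 + 3, 19 = 6·3 + 1; back-substituting gives 1 = 67·79 − 54·98, so 79⁻¹ ≡ 67 (mod 98).
Then y ↦ 67(y − 42) is a two-sided inverse to f, so every y ∈ ℤ/98ℤ has a preimage.
Therefore f is surjective.
Since f is surjective, we compute f⁻¹(23): solve 79x + 42 ≡ 23 (mod 98), i.e. 79x ≡ 79 (mod 98).
Multiplying by 79⁻¹ = 67 gives x ≡ 67·79 = 5293 = 54·98 + 1 ≡ 1 (mod 98).
Check: f(1) = 79·1 + 42 = 121 = 1·98 + 23 ≡ 23 (mod 98).

1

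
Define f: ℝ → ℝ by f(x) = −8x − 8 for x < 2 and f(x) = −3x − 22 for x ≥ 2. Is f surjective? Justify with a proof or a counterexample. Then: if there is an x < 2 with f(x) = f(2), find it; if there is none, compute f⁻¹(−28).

Both pieces are strictly decreasing (slopes −8 and −3), so each is injective on its own interval.
The left piece maps (−∞, 2) onto (−24, ∞); the right piece maps [2, ∞) onto (−∞, −28].
The union (−24, ∞) ∪ (−∞, −28] omits the interval between −24 and −28; in particular −24 has no preimage. So f is not surjective.
Because the two images are disjoint, no x < 2 has f(x) = f(2), so we compute f⁻¹(−28): −28 lies in (−∞, −28], so solve −3x − 22 = −28: x = (−28 + 22)/(−3) = 2.

2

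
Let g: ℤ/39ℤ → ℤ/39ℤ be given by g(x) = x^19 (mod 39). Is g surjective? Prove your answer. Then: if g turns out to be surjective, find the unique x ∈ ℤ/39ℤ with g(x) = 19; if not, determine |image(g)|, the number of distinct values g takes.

Computing x^19 mod 39 for each x (by repeated squaring, reducing mod 39 at every step), the values g(0), g(1), …, g(38) are: 0, 1, 11, 3, 4, 8, 33, 19, 5, 9, 10, 2, 12, 13, 14, 24, 16, 17, 21, 7, 32, 18, 22, 23, 15, 25, 26, 27, 37, 29, 30, 34, 20, 6, 31, 35, 36, 28, 38.
Every element of ℤ/39ℤ appears exactly once in this list, so g is a bijection, and in particular surjective.
Since g is surjective, we read off the preimage of 19 from the same table: g(7) = 19, so g⁻¹(19) = 7.

7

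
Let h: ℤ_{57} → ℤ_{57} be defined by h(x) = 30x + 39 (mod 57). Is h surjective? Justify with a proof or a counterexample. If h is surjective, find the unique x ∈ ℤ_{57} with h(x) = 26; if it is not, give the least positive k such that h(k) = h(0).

19

Since gcd(30, 57) = 3, we have 30x ≡ 0 (mod 3) for all x, so h(x) ≡ 0 (mod 3).
But 1 ≢ 0 (mod 3), so 1 ∈ ℤ_{57} has no preimage. So h is not surjective.
Since h is not surjective, we find the least positive k with h(k) = h(0): this means 30k ≡ 0 (mod 57), i.e. 57 ∣ 30k. Since gcd(30, 57) = 3, dividing through by 3 this holds exactly when 19 ∣ 10k, and as gcd(10, 19) = 1, exactly when 19 ∣ k.
The smallest positive such k is 19.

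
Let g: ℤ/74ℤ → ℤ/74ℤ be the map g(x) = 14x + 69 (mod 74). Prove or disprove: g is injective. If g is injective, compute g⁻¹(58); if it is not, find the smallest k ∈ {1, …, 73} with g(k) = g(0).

37

We have gcd(14, 74) = 2 > 1. Taking s = 0 and t = 37: g(0) = 69 and g(37) = 14·37 + 69 = 587 ≡ 69 (mod 74).
So g(0) = g(37) while 0 ≠ 37, hence g is not injective.
Since g is not injective, we find the least positive k with g(k) = g(0): this means 14k ≡ 0 (mod 74), i.e. 74 ∣ 14k. Since gcd(14, 74) = 2, dividing through by 2 this holds exactly when 37 ∣ 7k, and as gcd(7, 37) = 1, exactly when 37 ∣ k.
The smallest positive such k is 37.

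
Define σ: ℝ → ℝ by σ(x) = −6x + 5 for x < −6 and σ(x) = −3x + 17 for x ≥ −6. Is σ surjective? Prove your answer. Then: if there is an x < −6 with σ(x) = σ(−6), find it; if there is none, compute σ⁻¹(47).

Both pieces are strictly decreasing (slopes −6 and −3), so each is injective on its own interval.
The left piece maps (−∞, −6) onto (41, ∞); the right piece maps [−6, ∞) onto (−∞, 35].
The union (41, ∞) ∪ (−∞, 35] omits the interval between 41 and 35; in particular 41 has no preimage. So σ is not surjective.
Because the two images are disjoint, no x < −6 has σ(x) = σ(−6), so we compute σ⁻¹(47): 47 lies in (41, ∞), so solve −6x + 5 = 47: x = (47 − 5)/(−6) = −7.

-7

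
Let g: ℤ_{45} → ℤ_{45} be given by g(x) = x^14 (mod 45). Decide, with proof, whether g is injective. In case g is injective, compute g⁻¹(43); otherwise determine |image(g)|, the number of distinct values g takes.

g(2): Repeated squaring mod 45: 2^1 ≡ 2, 2^2 ≡ 2² = 4, 2^4 ≡ 4² = 16, 2^8 ≡ 16² = 256 ≡ 31. Since 14 = 8 + 4 + 2, 2^14 ≡ 31·16·4: 31·16 = 496 ≡ 1, then 1·4 = 4. So 2^14 ≡ 4 (mod 45).
g(7): Repeated squaring mod 45: 7^1 ≡ 7, 7^2 ≡ 7² = 49 ≡ 4, 7^4 ≡ 4² = 16, 7^8 ≡ 16² = 256 ≡ 31. Since 14 = 8 + 4 + 2, 7^14 ≡ 31·16·4: 31·16 = 496 ≡ 1, then 1·4 = 4. So 7^14 ≡ 4 (mod 45).
So g(2) = g(7) = 4 while 2 ≠ 7, therefore g is not injective.
Since g is not injective, we determine |image(g)|. Computing x^14 mod 45 for each x (by repeated squaring, reducing mod 45 at every step), the values g(0), g(1), …, g(44) are: 0, 1, 4, 9, 16, 25, 36, 4, 19, 36, 10, 31, 9, 34, 16, 0, 31, 19, 9, 1, 40, 36, 34, 34, 36, 40, 1, 9, 19, 31, 0, 16, 34, 9, 31, 10, 36, 19, 4, 36, 25, 16, 9, 4, 1.
The distinct values are {0, 1, 4, 9, 10, 16, 19, 25, 31, 34, 36, 40}; there are 12 of them.

12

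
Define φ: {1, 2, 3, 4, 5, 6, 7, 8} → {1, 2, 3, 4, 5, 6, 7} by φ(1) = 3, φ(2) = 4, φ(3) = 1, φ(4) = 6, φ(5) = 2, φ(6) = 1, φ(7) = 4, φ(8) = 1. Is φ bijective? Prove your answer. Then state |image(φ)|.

φ(3) = 1 = φ(6) with 3 ≠ 6, so φ is not injective, hence not bijective.
The image of φ is {1, 2, 3, 4, 6}, which has 5 elements.

5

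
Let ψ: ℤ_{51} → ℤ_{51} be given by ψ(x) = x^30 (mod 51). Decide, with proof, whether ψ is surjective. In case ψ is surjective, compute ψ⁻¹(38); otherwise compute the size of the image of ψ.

18

ψ(7): Repeated squaring mod 51: 7^1 ≡ 7, 7^2 ≡ 7² = 49, 7^4 ≡ 49² = 2401 ≡ 4, 7^8 ≡ 4² = 16, 7^16 ≡ 16² = 256 ≡ 1. Since 30 = 16 + 8 + 4 + 2, 7^30 ≡ 1·16·4·49: 1·16 = 16, then 16·4 = 64 ≡ 13, then 13·49 = 637 ≡ 25. So 7^30 ≡ 25 (mod 51).
ψ(10): Repeated squaring mod 51: 10^1 ≡ 10, 10^2 ≡ 10² = 100 ≡ 49, 10^4 ≡ 49² = 2401 ≡ 4, 10^8 ≡ 4² = 16, 10^16 ≡ 16² = 256 ≡ 1. Since 30 = 16 + 8 + 4 + 2, 10^30 ≡ 1·16·4·49: 1·16 = 16, then 16·4 = 64 ≡ 13, then 13·49 = 637 ≡ 25. So 10^30 ≡ 25 (mod 51).
So ψ(7) = ψ(10) = 25 while 7 ≠ 10, so ψ is not injective.
A non-injective map from the 51-element set ℤ_{51} to itself takes at most 50 distinct values, so it cannot be surjective. Hence ψ is not surjective.
Since ψ is not surjective, we determine |image(ψ)|. Computing x^30 mod 51 for each x (by repeated squaring, reducing mod 51 at every step), the values ψ(0), ψ(1), …, ψ(50) are: 0, 1, 13, 36, 16, 49, 9, 25, 4, 21, 25, 43, 15, 16, 19, 30, 1, 34, 18, 13, 19, 33, 49, 43, 42, 4, 4, 42, 43, 49, 33, 19, 13, 18, 34, 1, 30, 19, 16, 15, 43, 25, 21, 4, 25, 9, 49, 16, 36, 13, 1.
The distinct values are {0, 1, 4, 9, 13, 15, 16, 18, 19, 21, 25, 30, 33, 34, 36, 42, 43, 49}; there are 18 of them.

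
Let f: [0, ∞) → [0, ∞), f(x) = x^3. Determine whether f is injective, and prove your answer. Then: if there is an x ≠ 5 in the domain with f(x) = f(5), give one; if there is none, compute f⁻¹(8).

On [0, ∞), x ↦ x^3 is strictly increasing, so f(u) = f(v) forces u = v. Therefore f is injective.
Since x ↦ x^3 is strictly increasing on [0, ∞), it is injective there, so no x ≠ 5 in the domain has f(x) = f(5). We therefore compute f⁻¹(8) = 8^{1/3} = 2 (indeed 2^3 = 8).

2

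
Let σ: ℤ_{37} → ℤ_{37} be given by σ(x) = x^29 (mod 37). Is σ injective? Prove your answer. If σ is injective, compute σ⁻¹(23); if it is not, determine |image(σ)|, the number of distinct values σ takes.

Since 37 is prime, the nonzero elements of ℤ_{37} form a cyclic group of order 36.
As gcd(29, 36) = 1, raising to the 29th power is a bijection on this group: if a^29 ≡ b^29 then (ab^{−1})^29 = 1, and the only element of order dividing gcd(29, 36) = 1 is 1, so a = b.
With σ(0) = 0 this makes σ injective on all of ℤ_{37}, hence bijective (finite equal-size domain and codomain). In particular σ is injective.
Since σ is injective, we find the preimage of 23. The inverse of x ↦ x^29 on (ℤ_{37})^× is x ↦ x^5, because 29·5 = 145 = 4·36 + 1 ≡ 1 (mod 36) and x^{36} = 1 for x ≠ 0 (Fermat). So σ⁻¹(23) = 23^5 mod 37.
Repeated squaring mod 37: 23^1 ≡ 23, 23^2 ≡ 23² = 529 ≡ 11, 23^4 ≡ 11² = 121 ≡ 10. Since 5 = 4 + 1, 23^5 ≡ 10·23: 10·23 = 230 ≡ 8. So 23^5 ≡ 8 (mod 37).
Hence σ⁻¹(23) = 8.

8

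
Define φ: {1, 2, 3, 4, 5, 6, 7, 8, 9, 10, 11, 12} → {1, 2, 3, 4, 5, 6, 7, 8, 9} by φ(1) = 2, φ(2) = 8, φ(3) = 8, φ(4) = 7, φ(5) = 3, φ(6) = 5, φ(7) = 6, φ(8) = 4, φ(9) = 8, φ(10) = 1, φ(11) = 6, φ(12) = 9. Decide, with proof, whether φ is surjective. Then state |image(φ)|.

9

Every element of the codomain has a preimage: 1 = φ(10), 2 = φ(1), 3 = φ(5), 4 = φ(8), 5 = φ(6), 6 = φ(7), 7 = φ(4), 8 = φ(2), 9 = φ(12).
So φ is surjective.
The image of φ is {1, 2, 3, 4, 5, 6, 7, 8, 9}, which has 9 elements.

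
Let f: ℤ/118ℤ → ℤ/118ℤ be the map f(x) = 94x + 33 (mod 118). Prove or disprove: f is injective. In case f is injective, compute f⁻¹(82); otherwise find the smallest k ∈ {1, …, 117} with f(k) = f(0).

By definition, f is injective when f(u) = f(v) forces u = v.
We have gcd(94, 118) = 2 > 1. Taking u = 0 and v = 59: f(0) = 33 and f(59) = 94·59 + 33 = 5579 ≡ 33 (mod 118).
So f(0) = f(59) while 0 ≠ 59, hence f is not injective.
Since f is not injective, we find the least positive k with f(k) = f(0): this means 94k ≡ 0 (mod 118), i.e. 118 ∣ 94k. Since gcd(94, 118) = 2, dividing through by 2 this holds exactly when 59 ∣ 47k, and as gcd(47, 59) = 1, exactly when 59 ∣ k.
The smallest positive such k is 59.

59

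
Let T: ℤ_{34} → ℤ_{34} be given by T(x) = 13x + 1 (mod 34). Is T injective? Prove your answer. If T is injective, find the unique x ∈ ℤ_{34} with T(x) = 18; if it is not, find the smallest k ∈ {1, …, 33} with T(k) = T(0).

17

Suppose T(x_1) = T(x_2) in ℤ_{34}. Then 13x_1 + 1 ≡ 13x_2 + 1 (mod 34), so 13(x_1 − x_2) ≡ 0 (mod 34).
Since gcd(13, 34) = 1, 13 is invertible modulo 34, so x_1 − x_2 ≡ 0 (mod 34), i.e. x_1 = x_2.
Therefore T is injective.
We now compute 13⁻¹ mod 34 explicitly. Euclid's algorithm: 34 = 2·13 + 8, 13 = 1·8 + 5, 8 = 1·5 + 3, 5 = 1·3 + 2, 3 = 1·2 + 1; back-substituting gives 1 = 21·13 − 8·34, so 13⁻¹ ≡ 21 (mod 34).
Since T is injective, we compute T⁻¹(18): solve 13x + 1 ≡ 18 (mod 34), i.e. 13x ≡ 17 (mod 34).
Multiplying by 13⁻¹ = 21 gives x ≡ 21·17 = 357 = 10·34 + 17 ≡ 17 (mod 34).
Check: T(17) = 13·17 + 1 = 222 = 6·34 + 18 ≡ 18 (mod 34).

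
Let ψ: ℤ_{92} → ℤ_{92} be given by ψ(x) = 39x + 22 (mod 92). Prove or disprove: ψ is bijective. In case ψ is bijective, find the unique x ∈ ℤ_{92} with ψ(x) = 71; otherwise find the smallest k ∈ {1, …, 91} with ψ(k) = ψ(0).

By definition, ψ is injective if ψ(x_1) = ψ(x_2) implies x_1 = x_2.
If ψ(x_1) = ψ(x_2), then 39x_1 ≡ 39x_2 (mod 92). Because gcd(39, 92) = 1, we may cancel 39 to get x_1 ≡ x_2 (mod 92).
We now compute 39⁻¹ mod 92 explicitly. Euclid's algorithm: 92 = 2·39 + 14, 39 = 2·14 + 11, 14 = 1·11 + 3, 11 = 3·3 + 2, 3 = 1·2 + 1; back-substituting gives 1 = 59·39 − 25·92, so 39⁻¹ ≡ 59 (mod 92).
Then y ↦ 59(y − 22) is a two-sided inverse to ψ, so every y ∈ ℤ_{92} has a preimage.
Hence ψ is bijective.
Since ψ is bijective, we compute ψ⁻¹(71): solve 39x + 22 ≡ 71 (mod 92), i.e. 39x ≡ 49 (mod 92).
Multiplying by 39⁻¹ = 59 gives x ≡ 59·49 = 2891 = 31·92 + 39 ≡ 39 (mod 92).
Check: ψ(39) = 39·39 + 22 = 1543 = 16·92 + 71 ≡ 71 (mod 92).

39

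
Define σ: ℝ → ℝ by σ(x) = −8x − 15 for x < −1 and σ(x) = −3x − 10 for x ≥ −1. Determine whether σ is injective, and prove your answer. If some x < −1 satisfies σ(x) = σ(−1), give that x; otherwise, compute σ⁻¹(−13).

Both pieces are strictly decreasing (slopes −8 and −3), so each is injective on its own interval.
The left piece maps (−∞, −1) onto (−7, ∞); the right piece maps [−1, ∞) onto (−∞, −7].
These images are disjoint, so no value is attained by both pieces. Therefore σ is injective.
Because the two images are disjoint, no x < −1 has σ(x) = σ(−1), so we compute σ⁻¹(−13): −13 lies in (−∞, −7], so solve −3x − 10 = −13: x = (−13 + 10)/(−3) = 1.

1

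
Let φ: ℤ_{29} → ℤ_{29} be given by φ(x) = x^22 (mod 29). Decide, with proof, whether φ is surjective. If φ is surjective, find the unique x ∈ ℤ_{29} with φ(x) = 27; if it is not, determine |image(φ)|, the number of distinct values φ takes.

15

φ(14): Repeated squaring mod 29: 14^1 ≡ 14, 14^2 ≡ 14² = 196 ≡ 22, 14^4 ≡ 22² = 484 ≡ 20, 14^8 ≡ 20² = 400 ≡ 23, 14^16 ≡ 23² = 529 ≡ 7. Since 22 = 16 + 4 + 2, 14^22 ≡ 7·20·22: 7·20 = 140 ≡ 24, then 24·22 = 528 ≡ 6. So 14^22 ≡ 6 (mod 29).
φ(15): Repeated squaring mod 29: 15^1 ≡ 15, 15^2 ≡ 15² = 225 ≡ 22, 15^4 ≡ 22² = 484 ≡ 20, 15^8 ≡ 20² = 400 ≡ 23, 15^16 ≡ 23² = 529 ≡ 7. Since 22 = 16 + 4 + 2, 15^22 ≡ 7·20·22: 7·20 = 140 ≡ 24, then 24·22 = 528 ≡ 6. So 15^22 ≡ 6 (mod 29).
So φ(14) = φ(15) = 6 while 14 ≠ 15, thus φ is not injective.
A non-injective map from the 29-element set ℤ_{29} to itself takes at most 28 distinct values, so it cannot be surjective. Hence φ is not surjective.
Since φ is not surjective, we determine |image(φ)|. Computing x^22 mod 29 for each x (by repeated squaring, reducing mod 29 at every step), the values φ(0), φ(1), …, φ(28) are: 0, 1, 5, 22, 25, 24, 23, 7, 9, 20, 4, 13, 28, 16, 6, 6, 16, 28, 13, 4, 20, 9, 7, 23, 24, 25, 22, 5, 1.
The distinct values are {0, 1, 4, 5, 6, 7, 9, 13, 16, 20, 22, 23, 24, 25, 28}; there are 15 of them.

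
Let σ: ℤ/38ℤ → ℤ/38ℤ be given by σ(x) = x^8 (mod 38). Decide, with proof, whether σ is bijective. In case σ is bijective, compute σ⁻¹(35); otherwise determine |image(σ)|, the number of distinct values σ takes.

σ(18): Repeated squaring mod 38: 18^1 ≡ 18, 18^2 ≡ 18² = 324 ≡ 20, 18^4 ≡ 20² = 400 ≡ 20, 18^8 ≡ 20² = 400 ≡ 20. So 18^8 ≡ 20 (mod 38).
σ(20): Repeated squaring mod 38: 20^1 ≡ 20, 20^2 ≡ 20² = 400 ≡ 20, 20^4 ≡ 20² = 400 ≡ 20, 20^8 ≡ 20² = 400 ≡ 20. So 20^8 ≡ 20 (mod 38).
So σ(18) = σ(20) = 20 while 18 ≠ 20, hence σ is not injective, hence not bijective.
Since σ is not bijective, we determine |image(σ)|. Computing x^8 mod 38 for each x (by repeated squaring, reducing mod 38 at every step), the values σ(0), σ(1), …, σ(37) are: 0, 1, 28, 25, 24, 23, 16, 11, 26, 17, 36, 7, 30, 35, 4, 5, 6, 9, 20, 19, 20, 9, 6, 5, 4, 35, 30, 7, 36, 17, 26, 11, 16, 23, 24, 25, 28, 1.
The distinct values are {0, 1, 4, 5, 6, 7, 9, 11, 16, 17, 19, 20, 23, 24, 25, 26, 28, 30, 35, 36}; there are 20 of them.

20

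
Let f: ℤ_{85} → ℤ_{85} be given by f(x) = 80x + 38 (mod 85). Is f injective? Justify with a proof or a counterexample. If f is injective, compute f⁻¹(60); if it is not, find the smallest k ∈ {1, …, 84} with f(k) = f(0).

17

Recall that f is injective if f(s) = f(t) implies s = t.
We have gcd(80, 85) = 5 > 1. Taking s = 0 and t = 17: f(0) = 38 and f(17) = 80·17 + 38 = 1398 ≡ 38 (mod 85).
So f(0) = f(17) while 0 ≠ 17, hence f is not injective.
Since f is not injective, we find the least positive k with f(k) = f(0): this means 80k ≡ 0 (mod 85), i.e. 85 ∣ 80k. Since gcd(80, 85) = 5, dividing through by 5 this holds exactly when 17 ∣ 16k, and as gcd(16, 17) = 1, exactly when 17 ∣ k.
The smallest positive such k is 17.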